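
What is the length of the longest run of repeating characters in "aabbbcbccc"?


Input: "aabbbcbccc"
Scanning for longest run:
  Position 1 ('a'): continues run of 'a', length=2
  Position 2 ('b'): new char, reset run to 1
  Position 3 ('b'): continues run of 'b', length=2
  Position 4 ('b'): continues run of 'b', length=3
  Position 5 ('c'): new char, reset run to 1
  Position 6 ('b'): new char, reset run to 1
  Position 7 ('c'): new char, reset run to 1
  Position 8 ('c'): continues run of 'c', length=2
  Position 9 ('c'): continues run of 'c', length=3
Longest run: 'b' with length 3

3


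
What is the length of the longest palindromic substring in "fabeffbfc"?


Input: "fabeffbfc"
Checking substrings for palindromes:
  [5:8] "fbf" (len 3) => palindrome
  [4:6] "ff" (len 2) => palindrome
Longest palindromic substring: "fbf" with length 3

3


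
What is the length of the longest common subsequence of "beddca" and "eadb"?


LCS of "beddca" and "eadb"
DP table:
           e    a    d    b
      0    0    0    0    0
  b   0    0    0    0    1
  e   0    1    1    1    1
  d   0    1    1    2    2
  d   0    1    1    2    2
  c   0    1    1    2    2
  a   0    1    2    2    2
LCS length = dp[6][4] = 2

2


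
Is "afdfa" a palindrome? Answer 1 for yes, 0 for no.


Input: afdfa
Reversed: afdfa
  Compare pos 0 ('a') with pos 4 ('a'): match
  Compare pos 1 ('f') with pos 3 ('f'): match
Result: palindrome

1


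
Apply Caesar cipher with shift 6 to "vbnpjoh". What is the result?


Caesar cipher: shift "vbnpjoh" by 6
  'v' (pos 21) + 6 = pos 1 = 'b'
  'b' (pos 1) + 6 = pos 7 = 'h'
  'n' (pos 13) + 6 = pos 19 = 't'
  'p' (pos 15) + 6 = pos 21 = 'v'
  'j' (pos 9) + 6 = pos 15 = 'p'
  'o' (pos 14) + 6 = pos 20 = 'u'
  'h' (pos 7) + 6 = pos 13 = 'n'
Result: bhtvpun

bhtvpun


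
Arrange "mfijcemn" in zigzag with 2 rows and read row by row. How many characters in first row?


Zigzag "mfijcemn" into 2 rows:
Placing characters:
  'm' => row 0
  'f' => row 1
  'i' => row 0
  'j' => row 1
  'c' => row 0
  'e' => row 1
  'm' => row 0
  'n' => row 1
Rows:
  Row 0: "micm"
  Row 1: "fjen"
First row length: 4

4


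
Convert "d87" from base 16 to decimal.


Input: "d87" in base 16
Positional expansion:
  Digit 'd' (value 13) x 16^2 = 3328
  Digit '8' (value 8) x 16^1 = 128
  Digit '7' (value 7) x 16^0 = 7
Sum = 3463

3463


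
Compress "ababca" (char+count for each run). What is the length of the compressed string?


Input: ababca
Runs:
  'a' x 1 => "a1"
  'b' x 1 => "b1"
  'a' x 1 => "a1"
  'b' x 1 => "b1"
  'c' x 1 => "c1"
  'a' x 1 => "a1"
Compressed: "a1b1a1b1c1a1"
Compressed length: 12

12


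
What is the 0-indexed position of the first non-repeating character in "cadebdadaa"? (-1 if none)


Input: cadebdadaa
Character frequencies:
  'a': 4
  'b': 1
  'c': 1
  'd': 3
  'e': 1
Scanning left to right for freq == 1:
  Position 0 ('c'): unique! => answer = 0

0


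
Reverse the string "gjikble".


Input: gjikble
Reading characters right to left:
  Position 6: 'e'
  Position 5: 'l'
  Position 4: 'b'
  Position 3: 'k'
  Position 2: 'i'
  Position 1: 'j'
  Position 0: 'g'
Reversed: elbkijg

elbkijg


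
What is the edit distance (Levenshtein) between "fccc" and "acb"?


Computing edit distance: "fccc" -> "acb"
DP table:
           a    c    b
      0    1    2    3
  f   1    1    2    3
  c   2    2    1    2
  c   3    3    2    2
  c   4    4    3    3
Edit distance = dp[4][3] = 3

3


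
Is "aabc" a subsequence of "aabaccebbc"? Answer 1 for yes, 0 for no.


Check if "aabc" is a subsequence of "aabaccebbc"
Greedy scan:
  Position 0 ('a'): matches sub[0] = 'a'
  Position 1 ('a'): matches sub[1] = 'a'
  Position 2 ('b'): matches sub[2] = 'b'
  Position 3 ('a'): no match needed
  Position 4 ('c'): matches sub[3] = 'c'
  Position 5 ('c'): no match needed
  Position 6 ('e'): no match needed
  Position 7 ('b'): no match needed
  Position 8 ('b'): no match needed
  Position 9 ('c'): no match needed
All 4 characters matched => is a subsequence

1


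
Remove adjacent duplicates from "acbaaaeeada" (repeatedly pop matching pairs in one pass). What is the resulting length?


Input: acbaaaeeada
Stack-based adjacent duplicate removal:
  Read 'a': push. Stack: a
  Read 'c': push. Stack: ac
  Read 'b': push. Stack: acb
  Read 'a': push. Stack: acba
  Read 'a': matches stack top 'a' => pop. Stack: acb
  Read 'a': push. Stack: acba
  Read 'e': push. Stack: acbae
  Read 'e': matches stack top 'e' => pop. Stack: acba
  Read 'a': matches stack top 'a' => pop. Stack: acb
  Read 'd': push. Stack: acbd
  Read 'a': push. Stack: acbda
Final stack: "acbda" (length 5)

5


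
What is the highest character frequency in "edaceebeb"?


Input: edaceebeb
Character counts:
  'a': 1
  'b': 2
  'c': 1
  'd': 1
  'e': 4
Maximum frequency: 4

4


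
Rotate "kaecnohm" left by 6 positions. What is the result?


Input: "kaecnohm", rotate left by 6
First 6 characters: "kaecno"
Remaining characters: "hm"
Concatenate remaining + first: "hm" + "kaecno" = "hmkaecno"

hmkaecno


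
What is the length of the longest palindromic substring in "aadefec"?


Input: "aadefec"
Checking substrings for palindromes:
  [3:6] "efe" (len 3) => palindrome
  [0:2] "aa" (len 2) => palindrome
Longest palindromic substring: "efe" with length 3

3


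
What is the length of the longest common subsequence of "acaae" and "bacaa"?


LCS of "acaae" and "bacaa"
DP table:
           b    a    c    a    a
      0    0    0    0    0    0
  a   0    0    1    1    1    1
  c   0    0    1    2    2    2
  a   0    0    1    2    3    3
  a   0    0    1    2    3    4
  e   0    0    1    2    3    4
LCS length = dp[5][5] = 4

4


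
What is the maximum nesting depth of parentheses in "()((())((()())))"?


Input: "()((())((()())))"
Tracking depth:
  Position 0 '(': depth becomes 1
  Position 1 ')': depth becomes 0
  Position 2 '(': depth becomes 1
  Position 3 '(': depth becomes 2
  Position 4 '(': depth becomes 3
  Position 5 ')': depth becomes 2
  Position 6 ')': depth becomes 1
  Position 7 '(': depth becomes 2
  Position 8 '(': depth becomes 3
  Position 9 '(': depth becomes 4
  Position 10 ')': depth becomes 3
  Position 11 '(': depth becomes 4
  Position 12 ')': depth becomes 3
  Position 13 ')': depth becomes 2
  Position 14 ')': depth becomes 1
  Position 15 ')': depth becomes 0
Maximum depth reached: 4

4


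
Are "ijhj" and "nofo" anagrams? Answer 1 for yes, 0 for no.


Strings: "ijhj", "nofo"
Sorted first:  hijj
Sorted second: fnoo
Differ at position 0: 'h' vs 'f' => not anagrams

0


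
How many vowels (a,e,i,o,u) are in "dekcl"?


Input: dekcl
Checking each character:
  'd' at position 0: consonant
  'e' at position 1: vowel (running total: 1)
  'k' at position 2: consonant
  'c' at position 3: consonant
  'l' at position 4: consonant
Total vowels: 1

1


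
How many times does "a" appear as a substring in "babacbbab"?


Searching for "a" in "babacbbab"
Scanning each position:
  Position 0: "b" => no
  Position 1: "a" => MATCH
  Position 2: "b" => no
  Position 3: "a" => MATCH
  Position 4: "c" => no
  Position 5: "b" => no
  Position 6: "b" => no
  Position 7: "a" => MATCH
  Position 8: "b" => no
Total occurrences: 3

3


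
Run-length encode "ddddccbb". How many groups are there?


Input: ddddccbb
Scanning for consecutive runs:
  Group 1: 'd' x 4 (positions 0-3)
  Group 2: 'c' x 2 (positions 4-5)
  Group 3: 'b' x 2 (positions 6-7)
Total groups: 3

3


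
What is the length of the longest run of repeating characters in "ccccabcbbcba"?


Input: "ccccabcbbcba"
Scanning for longest run:
  Position 1 ('c'): continues run of 'c', length=2
  Position 2 ('c'): continues run of 'c', length=3
  Position 3 ('c'): continues run of 'c', length=4
  Position 4 ('a'): new char, reset run to 1
  Position 5 ('b'): new char, reset run to 1
  Position 6 ('c'): new char, reset run to 1
  Position 7 ('b'): new char, reset run to 1
  Position 8 ('b'): continues run of 'b', length=2
  Position 9 ('c'): new char, reset run to 1
  Position 10 ('b'): new char, reset run to 1
  Position 11 ('a'): new char, reset run to 1
Longest run: 'c' with length 4

4


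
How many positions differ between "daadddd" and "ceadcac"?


Comparing "daadddd" and "ceadcac" position by position:
  Position 0: 'd' vs 'c' => DIFFER
  Position 1: 'a' vs 'e' => DIFFER
  Position 2: 'a' vs 'a' => same
  Position 3: 'd' vs 'd' => same
  Position 4: 'd' vs 'c' => DIFFER
  Position 5: 'd' vs 'a' => DIFFER
  Position 6: 'd' vs 'c' => DIFFER
Positions that differ: 5

5


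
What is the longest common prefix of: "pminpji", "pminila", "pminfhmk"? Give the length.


Words: pminpji, pminila, pminfhmk
  Position 0: all 'p' => match
  Position 1: all 'm' => match
  Position 2: all 'i' => match
  Position 3: all 'n' => match
  Position 4: ('p', 'i', 'f') => mismatch, stop
LCP = "pmin" (length 4)

4


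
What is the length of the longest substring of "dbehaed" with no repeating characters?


Input: "dbehaed"
Sliding window (track last position of each char):
  Position 0 ('d'): window [0,0] length 1 -- new best
  Position 1 ('b'): window [0,1] length 2 -- new best
  Position 2 ('e'): window [0,2] length 3 -- new best
  Position 3 ('h'): window [0,3] length 4 -- new best
  Position 4 ('a'): window [0,4] length 5 -- new best
  Position 5 ('e'): repeat (last at 2), move window start to 3
  Position 5 ('e'): window [3,5] length 3
  Position 6 ('d'): window [3,6] length 4
Longest substring with no repeats: "dbeha" with length 5

5


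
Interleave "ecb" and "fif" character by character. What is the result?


Interleaving "ecb" and "fif":
  Position 0: 'e' from first, 'f' from second => "ef"
  Position 1: 'c' from first, 'i' from second => "ci"
  Position 2: 'b' from first, 'f' from second => "bf"
Result: efcibf

efcibf


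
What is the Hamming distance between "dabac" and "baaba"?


Comparing "dabac" and "baaba" position by position:
  Position 0: 'd' vs 'b' => differ
  Position 1: 'a' vs 'a' => same
  Position 2: 'b' vs 'a' => differ
  Position 3: 'a' vs 'b' => differ
  Position 4: 'c' vs 'a' => differ
Total differences (Hamming distance): 4

4


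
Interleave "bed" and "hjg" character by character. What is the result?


Interleaving "bed" and "hjg":
  Position 0: 'b' from first, 'h' from second => "bh"
  Position 1: 'e' from first, 'j' from second => "ej"
  Position 2: 'd' from first, 'g' from second => "dg"
Result: bhejdg

bhejdg


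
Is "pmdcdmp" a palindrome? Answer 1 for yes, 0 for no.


Input: pmdcdmp
Reversed: pmdcdmp
  Compare pos 0 ('p') with pos 6 ('p'): match
  Compare pos 1 ('m') with pos 5 ('m'): match
  Compare pos 2 ('d') with pos 4 ('d'): match
Result: palindrome

1


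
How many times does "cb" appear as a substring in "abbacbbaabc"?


Searching for "cb" in "abbacbbaabc"
Scanning each position:
  Position 0: "ab" => no
  Position 1: "bb" => no
  Position 2: "ba" => no
  Position 3: "ac" => no
  Position 4: "cb" => MATCH
  Position 5: "bb" => no
  Position 6: "ba" => no
  Position 7: "aa" => no
  Position 8: "ab" => no
  Position 9: "bc" => no
Total occurrences: 1

1


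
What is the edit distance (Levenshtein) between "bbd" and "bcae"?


Computing edit distance: "bbd" -> "bcae"
DP table:
           b    c    a    e
      0    1    2    3    4
  b   1    0    1    2    3
  b   2    1    1    2    3
  d   3    2    2    2    3
Edit distance = dp[3][4] = 3

3


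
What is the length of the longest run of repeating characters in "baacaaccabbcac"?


Input: "baacaaccabbcac"
Scanning for longest run:
  Position 1 ('a'): new char, reset run to 1
  Position 2 ('a'): continues run of 'a', length=2
  Position 3 ('c'): new char, reset run to 1
  Position 4 ('a'): new char, reset run to 1
  Position 5 ('a'): continues run of 'a', length=2
  Position 6 ('c'): new char, reset run to 1
  Position 7 ('c'): continues run of 'c', length=2
  Position 8 ('a'): new char, reset run to 1
  Position 9 ('b'): new char, reset run to 1
  Position 10 ('b'): continues run of 'b', length=2
  Position 11 ('c'): new char, reset run to 1
  Position 12 ('a'): new char, reset run to 1
  Position 13 ('c'): new char, reset run to 1
Longest run: 'a' with length 2

2


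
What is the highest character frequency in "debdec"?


Input: debdec
Character counts:
  'b': 1
  'c': 1
  'd': 2
  'e': 2
Maximum frequency: 2

2


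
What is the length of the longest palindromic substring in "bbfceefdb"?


Input: "bbfceefdb"
Checking substrings for palindromes:
  [0:2] "bb" (len 2) => palindrome
  [4:6] "ee" (len 2) => palindrome
Longest palindromic substring: "bb" with length 2

2


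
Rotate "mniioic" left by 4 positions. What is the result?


Input: "mniioic", rotate left by 4
First 4 characters: "mnii"
Remaining characters: "oic"
Concatenate remaining + first: "oic" + "mnii" = "oicmnii"

oicmnii


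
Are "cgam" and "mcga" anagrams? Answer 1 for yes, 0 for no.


Strings: "cgam", "mcga"
Sorted first:  acgm
Sorted second: acgm
Sorted forms match => anagrams

1


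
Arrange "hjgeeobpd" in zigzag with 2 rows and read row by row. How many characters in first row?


Zigzag "hjgeeobpd" into 2 rows:
Placing characters:
  'h' => row 0
  'j' => row 1
  'g' => row 0
  'e' => row 1
  'e' => row 0
  'o' => row 1
  'b' => row 0
  'p' => row 1
  'd' => row 0
Rows:
  Row 0: "hgebd"
  Row 1: "jeop"
First row length: 5

5


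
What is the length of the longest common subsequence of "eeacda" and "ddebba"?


LCS of "eeacda" and "ddebba"
DP table:
           d    d    e    b    b    a
      0    0    0    0    0    0    0
  e   0    0    0    1    1    1    1
  e   0    0    0    1    1    1    1
  a   0    0    0    1    1    1    2
  c   0    0    0    1    1    1    2
  d   0    1    1    1    1    1    2
  a   0    1    1    1    1    1    2
LCS length = dp[6][6] = 2

2


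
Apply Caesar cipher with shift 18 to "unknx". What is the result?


Caesar cipher: shift "unknx" by 18
  'u' (pos 20) + 18 = pos 12 = 'm'
  'n' (pos 13) + 18 = pos 5 = 'f'
  'k' (pos 10) + 18 = pos 2 = 'c'
  'n' (pos 13) + 18 = pos 5 = 'f'
  'x' (pos 23) + 18 = pos 15 = 'p'
Result: mfcfp

mfcfp


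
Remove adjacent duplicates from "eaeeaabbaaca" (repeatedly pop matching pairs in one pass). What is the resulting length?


Input: eaeeaabbaaca
Stack-based adjacent duplicate removal:
  Read 'e': push. Stack: e
  Read 'a': push. Stack: ea
  Read 'e': push. Stack: eae
  Read 'e': matches stack top 'e' => pop. Stack: ea
  Read 'a': matches stack top 'a' => pop. Stack: e
  Read 'a': push. Stack: ea
  Read 'b': push. Stack: eab
  Read 'b': matches stack top 'b' => pop. Stack: ea
  Read 'a': matches stack top 'a' => pop. Stack: e
  Read 'a': push. Stack: ea
  Read 'c': push. Stack: eac
  Read 'a': push. Stack: eaca
Final stack: "eaca" (length 4)

4


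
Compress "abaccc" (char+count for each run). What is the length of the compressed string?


Input: abaccc
Runs:
  'a' x 1 => "a1"
  'b' x 1 => "b1"
  'a' x 1 => "a1"
  'c' x 3 => "c3"
Compressed: "a1b1a1c3"
Compressed length: 8

8


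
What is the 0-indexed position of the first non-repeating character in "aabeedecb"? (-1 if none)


Input: aabeedecb
Character frequencies:
  'a': 2
  'b': 2
  'c': 1
  'd': 1
  'e': 3
Scanning left to right for freq == 1:
  Position 0 ('a'): freq=2, skip
  Position 1 ('a'): freq=2, skip
  Position 2 ('b'): freq=2, skip
  Position 3 ('e'): freq=3, skip
  Position 4 ('e'): freq=3, skip
  Position 5 ('d'): unique! => answer = 5

5


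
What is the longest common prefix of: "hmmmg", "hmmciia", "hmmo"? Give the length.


Words: hmmmg, hmmciia, hmmo
  Position 0: all 'h' => match
  Position 1: all 'm' => match
  Position 2: all 'm' => match
  Position 3: ('m', 'c', 'o') => mismatch, stop
LCP = "hmm" (length 3)

3


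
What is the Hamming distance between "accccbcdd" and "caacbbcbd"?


Comparing "accccbcdd" and "caacbbcbd" position by position:
  Position 0: 'a' vs 'c' => differ
  Position 1: 'c' vs 'a' => differ
  Position 2: 'c' vs 'a' => differ
  Position 3: 'c' vs 'c' => same
  Position 4: 'c' vs 'b' => differ
  Position 5: 'b' vs 'b' => same
  Position 6: 'c' vs 'c' => same
  Position 7: 'd' vs 'b' => differ
  Position 8: 'd' vs 'd' => same
Total differences (Hamming distance): 5

5


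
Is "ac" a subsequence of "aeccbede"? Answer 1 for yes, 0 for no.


Check if "ac" is a subsequence of "aeccbede"
Greedy scan:
  Position 0 ('a'): matches sub[0] = 'a'
  Position 1 ('e'): no match needed
  Position 2 ('c'): matches sub[1] = 'c'
  Position 3 ('c'): no match needed
  Position 4 ('b'): no match needed
  Position 5 ('e'): no match needed
  Position 6 ('d'): no match needed
  Position 7 ('e'): no match needed
All 2 characters matched => is a subsequence

1


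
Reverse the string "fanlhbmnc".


Input: fanlhbmnc
Reading characters right to left:
  Position 8: 'c'
  Position 7: 'n'
  Position 6: 'm'
  Position 5: 'b'
  Position 4: 'h'
  Position 3: 'l'
  Position 2: 'n'
  Position 1: 'a'
  Position 0: 'f'
Reversed: cnmbhlnaf

cnmbhlnaf


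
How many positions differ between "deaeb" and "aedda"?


Comparing "deaeb" and "aedda" position by position:
  Position 0: 'd' vs 'a' => DIFFER
  Position 1: 'e' vs 'e' => same
  Position 2: 'a' vs 'd' => DIFFER
  Position 3: 'e' vs 'd' => DIFFER
  Position 4: 'b' vs 'a' => DIFFER
Positions that differ: 4

4


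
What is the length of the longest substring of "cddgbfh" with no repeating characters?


Input: "cddgbfh"
Sliding window (track last position of each char):
  Position 0 ('c'): window [0,0] length 1 -- new best
  Position 1 ('d'): window [0,1] length 2 -- new best
  Position 2 ('d'): repeat (last at 1), move window start to 2
  Position 2 ('d'): window [2,2] length 1
  Position 3 ('g'): window [2,3] length 2
  Position 4 ('b'): window [2,4] length 3 -- new best
  Position 5 ('f'): window [2,5] length 4 -- new best
  Position 6 ('h'): window [2,6] length 5 -- new best
Longest substring with no repeats: "dgbfh" with length 5

5


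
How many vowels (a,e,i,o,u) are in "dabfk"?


Input: dabfk
Checking each character:
  'd' at position 0: consonant
  'a' at position 1: vowel (running total: 1)
  'b' at position 2: consonant
  'f' at position 3: consonant
  'k' at position 4: consonant
Total vowels: 1

1


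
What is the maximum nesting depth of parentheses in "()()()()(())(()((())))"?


Input: "()()()()(())(()((())))"
Tracking depth:
  Position 0 '(': depth becomes 1
  Position 1 ')': depth becomes 0
  Position 2 '(': depth becomes 1
  Position 3 ')': depth becomes 0
  Position 4 '(': depth becomes 1
  Position 5 ')': depth becomes 0
  Position 6 '(': depth becomes 1
  Position 7 ')': depth becomes 0
  Position 8 '(': depth becomes 1
  Position 9 '(': depth becomes 2
  Position 10 ')': depth becomes 1
  Position 11 ')': depth becomes 0
  Position 12 '(': depth becomes 1
  Position 13 '(': depth becomes 2
  Position 14 ')': depth becomes 1
  Position 15 '(': depth becomes 2
  Position 16 '(': depth becomes 3
  Position 17 '(': depth becomes 4
  Position 18 ')': depth becomes 3
  Position 19 ')': depth becomes 2
  Position 20 ')': depth becomes 1
  Position 21 ')': depth becomes 0
Maximum depth reached: 4

4


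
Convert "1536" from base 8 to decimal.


Input: "1536" in base 8
Positional expansion:
  Digit '1' (value 1) x 8^3 = 512
  Digit '5' (value 5) x 8^2 = 320
  Digit '3' (value 3) x 8^1 = 24
  Digit '6' (value 6) x 8^0 = 6
Sum = 862

862


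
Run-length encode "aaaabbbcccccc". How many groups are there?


Input: aaaabbbcccccc
Scanning for consecutive runs:
  Group 1: 'a' x 4 (positions 0-3)
  Group 2: 'b' x 3 (positions 4-6)
  Group 3: 'c' x 6 (positions 7-12)
Total groups: 3

3


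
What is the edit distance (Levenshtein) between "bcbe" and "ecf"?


Computing edit distance: "bcbe" -> "ecf"
DP table:
           e    c    f
      0    1    2    3
  b   1    1    2    3
  c   2    2    1    2
  b   3    3    2    2
  e   4    3    3    3
Edit distance = dp[4][3] = 3

3


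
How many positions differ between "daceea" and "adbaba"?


Comparing "daceea" and "adbaba" position by position:
  Position 0: 'd' vs 'a' => DIFFER
  Position 1: 'a' vs 'd' => DIFFER
  Position 2: 'c' vs 'b' => DIFFER
  Position 3: 'e' vs 'a' => DIFFER
  Position 4: 'e' vs 'b' => DIFFER
  Position 5: 'a' vs 'a' => same
Positions that differ: 5

5


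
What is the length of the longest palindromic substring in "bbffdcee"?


Input: "bbffdcee"
Checking substrings for palindromes:
  [0:2] "bb" (len 2) => palindrome
  [2:4] "ff" (len 2) => palindrome
  [6:8] "ee" (len 2) => palindrome
Longest palindromic substring: "bb" with length 2

2


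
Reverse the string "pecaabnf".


Input: pecaabnf
Reading characters right to left:
  Position 7: 'f'
  Position 6: 'n'
  Position 5: 'b'
  Position 4: 'a'
  Position 3: 'a'
  Position 2: 'c'
  Position 1: 'e'
  Position 0: 'p'
Reversed: fnbaacep

fnbaacep


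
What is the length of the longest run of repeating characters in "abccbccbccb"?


Input: "abccbccbccb"
Scanning for longest run:
  Position 1 ('b'): new char, reset run to 1
  Position 2 ('c'): new char, reset run to 1
  Position 3 ('c'): continues run of 'c', length=2
  Position 4 ('b'): new char, reset run to 1
  Position 5 ('c'): new char, reset run to 1
  Position 6 ('c'): continues run of 'c', length=2
  Position 7 ('b'): new char, reset run to 1
  Position 8 ('c'): new char, reset run to 1
  Position 9 ('c'): continues run of 'c', length=2
  Position 10 ('b'): new char, reset run to 1
Longest run: 'c' with length 2

2


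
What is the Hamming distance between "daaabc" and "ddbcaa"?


Comparing "daaabc" and "ddbcaa" position by position:
  Position 0: 'd' vs 'd' => same
  Position 1: 'a' vs 'd' => differ
  Position 2: 'a' vs 'b' => differ
  Position 3: 'a' vs 'c' => differ
  Position 4: 'b' vs 'a' => differ
  Position 5: 'c' vs 'a' => differ
Total differences (Hamming distance): 5

5


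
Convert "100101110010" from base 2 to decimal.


Input: "100101110010" in base 2
Positional expansion:
  Digit '1' (value 1) x 2^11 = 2048
  Digit '0' (value 0) x 2^10 = 0
  Digit '0' (value 0) x 2^9 = 0
  Digit '1' (value 1) x 2^8 = 256
  Digit '0' (value 0) x 2^7 = 0
  Digit '1' (value 1) x 2^6 = 64
  Digit '1' (value 1) x 2^5 = 32
  Digit '1' (value 1) x 2^4 = 16
  Digit '0' (value 0) x 2^3 = 0
  Digit '0' (value 0) x 2^2 = 0
  Digit '1' (value 1) x 2^1 = 2
  Digit '0' (value 0) x 2^0 = 0
Sum = 2418

2418


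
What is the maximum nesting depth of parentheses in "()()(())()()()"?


Input: "()()(())()()()"
Tracking depth:
  Position 0 '(': depth becomes 1
  Position 1 ')': depth becomes 0
  Position 2 '(': depth becomes 1
  Position 3 ')': depth becomes 0
  Position 4 '(': depth becomes 1
  Position 5 '(': depth becomes 2
  Position 6 ')': depth becomes 1
  Position 7 ')': depth becomes 0
  Position 8 '(': depth becomes 1
  Position 9 ')': depth becomes 0
  Position 10 '(': depth becomes 1
  Position 11 ')': depth becomes 0
  Position 12 '(': depth becomes 1
  Position 13 ')': depth becomes 0
Maximum depth reached: 2

2


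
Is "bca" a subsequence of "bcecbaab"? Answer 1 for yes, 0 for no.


Check if "bca" is a subsequence of "bcecbaab"
Greedy scan:
  Position 0 ('b'): matches sub[0] = 'b'
  Position 1 ('c'): matches sub[1] = 'c'
  Position 2 ('e'): no match needed
  Position 3 ('c'): no match needed
  Position 4 ('b'): no match needed
  Position 5 ('a'): matches sub[2] = 'a'
  Position 6 ('a'): no match needed
  Position 7 ('b'): no match needed
All 3 characters matched => is a subsequence

1


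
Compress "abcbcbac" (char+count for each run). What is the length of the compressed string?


Input: abcbcbac
Runs:
  'a' x 1 => "a1"
  'b' x 1 => "b1"
  'c' x 1 => "c1"
  'b' x 1 => "b1"
  'c' x 1 => "c1"
  'b' x 1 => "b1"
  'a' x 1 => "a1"
  'c' x 1 => "c1"
Compressed: "a1b1c1b1c1b1a1c1"
Compressed length: 16

16


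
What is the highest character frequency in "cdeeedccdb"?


Input: cdeeedccdb
Character counts:
  'b': 1
  'c': 3
  'd': 3
  'e': 3
Maximum frequency: 3

3


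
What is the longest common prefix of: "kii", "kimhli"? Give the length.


Words: kii, kimhli
  Position 0: all 'k' => match
  Position 1: all 'i' => match
  Position 2: ('i', 'm') => mismatch, stop
LCP = "ki" (length 2)

2


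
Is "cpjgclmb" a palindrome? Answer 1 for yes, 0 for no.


Input: cpjgclmb
Reversed: bmlcgjpc
  Compare pos 0 ('c') with pos 7 ('b'): MISMATCH
  Compare pos 1 ('p') with pos 6 ('m'): MISMATCH
  Compare pos 2 ('j') with pos 5 ('l'): MISMATCH
  Compare pos 3 ('g') with pos 4 ('c'): MISMATCH
Result: not a palindrome

0


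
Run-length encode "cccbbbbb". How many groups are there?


Input: cccbbbbb
Scanning for consecutive runs:
  Group 1: 'c' x 3 (positions 0-2)
  Group 2: 'b' x 5 (positions 3-7)
Total groups: 2

2


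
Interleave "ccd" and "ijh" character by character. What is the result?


Interleaving "ccd" and "ijh":
  Position 0: 'c' from first, 'i' from second => "ci"
  Position 1: 'c' from first, 'j' from second => "cj"
  Position 2: 'd' from first, 'h' from second => "dh"
Result: cicjdh

cicjdh


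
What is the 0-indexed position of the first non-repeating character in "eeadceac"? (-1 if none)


Input: eeadceac
Character frequencies:
  'a': 2
  'c': 2
  'd': 1
  'e': 3
Scanning left to right for freq == 1:
  Position 0 ('e'): freq=3, skip
  Position 1 ('e'): freq=3, skip
  Position 2 ('a'): freq=2, skip
  Position 3 ('d'): unique! => answer = 3

3


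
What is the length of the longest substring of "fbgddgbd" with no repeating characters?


Input: "fbgddgbd"
Sliding window (track last position of each char):
  Position 0 ('f'): window [0,0] length 1 -- new best
  Position 1 ('b'): window [0,1] length 2 -- new best
  Position 2 ('g'): window [0,2] length 3 -- new best
  Position 3 ('d'): window [0,3] length 4 -- new best
  Position 4 ('d'): repeat (last at 3), move window start to 4
  Position 4 ('d'): window [4,4] length 1
  Position 5 ('g'): window [4,5] length 2
  Position 6 ('b'): window [4,6] length 3
  Position 7 ('d'): repeat (last at 4), move window start to 5
  Position 7 ('d'): window [5,7] length 3
Longest substring with no repeats: "fbgd" with length 4

4


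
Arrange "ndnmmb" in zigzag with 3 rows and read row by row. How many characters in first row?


Zigzag "ndnmmb" into 3 rows:
Placing characters:
  'n' => row 0
  'd' => row 1
  'n' => row 2
  'm' => row 1
  'm' => row 0
  'b' => row 1
Rows:
  Row 0: "nm"
  Row 1: "dmb"
  Row 2: "n"
First row length: 2

2


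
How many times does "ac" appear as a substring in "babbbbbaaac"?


Searching for "ac" in "babbbbbaaac"
Scanning each position:
  Position 0: "ba" => no
  Position 1: "ab" => no
  Position 2: "bb" => no
  Position 3: "bb" => no
  Position 4: "bb" => no
  Position 5: "bb" => no
  Position 6: "ba" => no
  Position 7: "aa" => no
  Position 8: "aa" => no
  Position 9: "ac" => MATCH
Total occurrences: 1

1


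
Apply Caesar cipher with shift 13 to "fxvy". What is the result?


Caesar cipher: shift "fxvy" by 13
  'f' (pos 5) + 13 = pos 18 = 's'
  'x' (pos 23) + 13 = pos 10 = 'k'
  'v' (pos 21) + 13 = pos 8 = 'i'
  'y' (pos 24) + 13 = pos 11 = 'l'
Result: skil

skil


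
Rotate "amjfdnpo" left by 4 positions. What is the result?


Input: "amjfdnpo", rotate left by 4
First 4 characters: "amjf"
Remaining characters: "dnpo"
Concatenate remaining + first: "dnpo" + "amjf" = "dnpoamjf"

dnpoamjf


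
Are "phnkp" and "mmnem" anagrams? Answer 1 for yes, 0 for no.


Strings: "phnkp", "mmnem"
Sorted first:  hknpp
Sorted second: emmmn
Differ at position 0: 'h' vs 'e' => not anagrams

0


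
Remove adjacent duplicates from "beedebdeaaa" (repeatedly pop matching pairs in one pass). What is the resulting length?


Input: beedebdeaaa
Stack-based adjacent duplicate removal:
  Read 'b': push. Stack: b
  Read 'e': push. Stack: be
  Read 'e': matches stack top 'e' => pop. Stack: b
  Read 'd': push. Stack: bd
  Read 'e': push. Stack: bde
  Read 'b': push. Stack: bdeb
  Read 'd': push. Stack: bdebd
  Read 'e': push. Stack: bdebde
  Read 'a': push. Stack: bdebdea
  Read 'a': matches stack top 'a' => pop. Stack: bdebde
  Read 'a': push. Stack: bdebdea
Final stack: "bdebdea" (length 7)

7


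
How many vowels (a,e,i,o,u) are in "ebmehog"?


Input: ebmehog
Checking each character:
  'e' at position 0: vowel (running total: 1)
  'b' at position 1: consonant
  'm' at position 2: consonant
  'e' at position 3: vowel (running total: 2)
  'h' at position 4: consonant
  'o' at position 5: vowel (running total: 3)
  'g' at position 6: consonant
Total vowels: 3

3


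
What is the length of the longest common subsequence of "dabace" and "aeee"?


LCS of "dabace" and "aeee"
DP table:
           a    e    e    e
      0    0    0    0    0
  d   0    0    0    0    0
  a   0    1    1    1    1
  b   0    1    1    1    1
  a   0    1    1    1    1
  c   0    1    1    1    1
  e   0    1    2    2    2
LCS length = dp[6][4] = 2

2


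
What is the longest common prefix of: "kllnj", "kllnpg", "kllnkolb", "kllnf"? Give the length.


Words: kllnj, kllnpg, kllnkolb, kllnf
  Position 0: all 'k' => match
  Position 1: all 'l' => match
  Position 2: all 'l' => match
  Position 3: all 'n' => match
  Position 4: ('j', 'p', 'k', 'f') => mismatch, stop
LCP = "klln" (length 4)

4


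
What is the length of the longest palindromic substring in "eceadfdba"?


Input: "eceadfdba"
Checking substrings for palindromes:
  [0:3] "ece" (len 3) => palindrome
  [4:7] "dfd" (len 3) => palindrome
Longest palindromic substring: "ece" with length 3

3


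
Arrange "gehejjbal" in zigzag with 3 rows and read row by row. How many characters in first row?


Zigzag "gehejjbal" into 3 rows:
Placing characters:
  'g' => row 0
  'e' => row 1
  'h' => row 2
  'e' => row 1
  'j' => row 0
  'j' => row 1
  'b' => row 2
  'a' => row 1
  'l' => row 0
Rows:
  Row 0: "gjl"
  Row 1: "eeja"
  Row 2: "hb"
First row length: 3

3


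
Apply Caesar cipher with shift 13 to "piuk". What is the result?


Caesar cipher: shift "piuk" by 13
  'p' (pos 15) + 13 = pos 2 = 'c'
  'i' (pos 8) + 13 = pos 21 = 'v'
  'u' (pos 20) + 13 = pos 7 = 'h'
  'k' (pos 10) + 13 = pos 23 = 'x'
Result: cvhx

cvhx


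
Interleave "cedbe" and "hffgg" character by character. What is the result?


Interleaving "cedbe" and "hffgg":
  Position 0: 'c' from first, 'h' from second => "ch"
  Position 1: 'e' from first, 'f' from second => "ef"
  Position 2: 'd' from first, 'f' from second => "df"
  Position 3: 'b' from first, 'g' from second => "bg"
  Position 4: 'e' from first, 'g' from second => "eg"
Result: chefdfbgeg

chefdfbgeg


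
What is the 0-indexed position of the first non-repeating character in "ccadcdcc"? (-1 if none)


Input: ccadcdcc
Character frequencies:
  'a': 1
  'c': 5
  'd': 2
Scanning left to right for freq == 1:
  Position 0 ('c'): freq=5, skip
  Position 1 ('c'): freq=5, skip
  Position 2 ('a'): unique! => answer = 2

2


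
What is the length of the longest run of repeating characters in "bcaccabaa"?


Input: "bcaccabaa"
Scanning for longest run:
  Position 1 ('c'): new char, reset run to 1
  Position 2 ('a'): new char, reset run to 1
  Position 3 ('c'): new char, reset run to 1
  Position 4 ('c'): continues run of 'c', length=2
  Position 5 ('a'): new char, reset run to 1
  Position 6 ('b'): new char, reset run to 1
  Position 7 ('a'): new char, reset run to 1
  Position 8 ('a'): continues run of 'a', length=2
Longest run: 'c' with length 2

2


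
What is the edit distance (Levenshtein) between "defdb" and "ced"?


Computing edit distance: "defdb" -> "ced"
DP table:
           c    e    d
      0    1    2    3
  d   1    1    2    2
  e   2    2    1    2
  f   3    3    2    2
  d   4    4    3    2
  b   5    5    4    3
Edit distance = dp[5][3] = 3

3


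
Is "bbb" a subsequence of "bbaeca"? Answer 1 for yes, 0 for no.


Check if "bbb" is a subsequence of "bbaeca"
Greedy scan:
  Position 0 ('b'): matches sub[0] = 'b'
  Position 1 ('b'): matches sub[1] = 'b'
  Position 2 ('a'): no match needed
  Position 3 ('e'): no match needed
  Position 4 ('c'): no match needed
  Position 5 ('a'): no match needed
Only matched 2/3 characters => not a subsequence

0


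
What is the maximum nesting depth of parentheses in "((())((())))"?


Input: "((())((())))"
Tracking depth:
  Position 0 '(': depth becomes 1
  Position 1 '(': depth becomes 2
  Position 2 '(': depth becomes 3
  Position 3 ')': depth becomes 2
  Position 4 ')': depth becomes 1
  Position 5 '(': depth becomes 2
  Position 6 '(': depth becomes 3
  Position 7 '(': depth becomes 4
  Position 8 ')': depth becomes 3
  Position 9 ')': depth becomes 2
  Position 10 ')': depth becomes 1
  Position 11 ')': depth becomes 0
Maximum depth reached: 4

4


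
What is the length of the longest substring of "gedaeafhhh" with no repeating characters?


Input: "gedaeafhhh"
Sliding window (track last position of each char):
  Position 0 ('g'): window [0,0] length 1 -- new best
  Position 1 ('e'): window [0,1] length 2 -- new best
  Position 2 ('d'): window [0,2] length 3 -- new best
  Position 3 ('a'): window [0,3] length 4 -- new best
  Position 4 ('e'): repeat (last at 1), move window start to 2
  Position 4 ('e'): window [2,4] length 3
  Position 5 ('a'): repeat (last at 3), move window start to 4
  Position 5 ('a'): window [4,5] length 2
  Position 6 ('f'): window [4,6] length 3
  Position 7 ('h'): window [4,7] length 4
  Position 8 ('h'): repeat (last at 7), move window start to 8
  Position 8 ('h'): window [8,8] length 1
  Position 9 ('h'): repeat (last at 8), move window start to 9
  Position 9 ('h'): window [9,9] length 1
Longest substring with no repeats: "geda" with length 4

4


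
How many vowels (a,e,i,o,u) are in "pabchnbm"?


Input: pabchnbm
Checking each character:
  'p' at position 0: consonant
  'a' at position 1: vowel (running total: 1)
  'b' at position 2: consonant
  'c' at position 3: consonant
  'h' at position 4: consonant
  'n' at position 5: consonant
  'b' at position 6: consonant
  'm' at position 7: consonant
Total vowels: 1

1


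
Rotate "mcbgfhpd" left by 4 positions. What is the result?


Input: "mcbgfhpd", rotate left by 4
First 4 characters: "mcbg"
Remaining characters: "fhpd"
Concatenate remaining + first: "fhpd" + "mcbg" = "fhpdmcbg"

fhpdmcbg


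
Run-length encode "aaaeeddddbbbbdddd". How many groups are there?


Input: aaaeeddddbbbbdddd
Scanning for consecutive runs:
  Group 1: 'a' x 3 (positions 0-2)
  Group 2: 'e' x 2 (positions 3-4)
  Group 3: 'd' x 4 (positions 5-8)
  Group 4: 'b' x 4 (positions 9-12)
  Group 5: 'd' x 4 (positions 13-16)
Total groups: 5

5


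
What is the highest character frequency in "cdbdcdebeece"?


Input: cdbdcdebeece
Character counts:
  'b': 2
  'c': 3
  'd': 3
  'e': 4
Maximum frequency: 4

4


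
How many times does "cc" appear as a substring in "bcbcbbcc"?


Searching for "cc" in "bcbcbbcc"
Scanning each position:
  Position 0: "bc" => no
  Position 1: "cb" => no
  Position 2: "bc" => no
  Position 3: "cb" => no
  Position 4: "bb" => no
  Position 5: "bc" => no
  Position 6: "cc" => MATCH
Total occurrences: 1

1


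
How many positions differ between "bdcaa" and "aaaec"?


Comparing "bdcaa" and "aaaec" position by position:
  Position 0: 'b' vs 'a' => DIFFER
  Position 1: 'd' vs 'a' => DIFFER
  Position 2: 'c' vs 'a' => DIFFER
  Position 3: 'a' vs 'e' => DIFFER
  Position 4: 'a' vs 'c' => DIFFER
Positions that differ: 5

5


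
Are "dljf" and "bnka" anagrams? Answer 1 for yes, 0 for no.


Strings: "dljf", "bnka"
Sorted first:  dfjl
Sorted second: abkn
Differ at position 0: 'd' vs 'a' => not anagrams

0


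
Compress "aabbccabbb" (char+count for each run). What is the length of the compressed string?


Input: aabbccabbb
Runs:
  'a' x 2 => "a2"
  'b' x 2 => "b2"
  'c' x 2 => "c2"
  'a' x 1 => "a1"
  'b' x 3 => "b3"
Compressed: "a2b2c2a1b3"
Compressed length: 10

10


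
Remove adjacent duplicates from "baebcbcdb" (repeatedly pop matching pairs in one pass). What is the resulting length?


Input: baebcbcdb
Stack-based adjacent duplicate removal:
  Read 'b': push. Stack: b
  Read 'a': push. Stack: ba
  Read 'e': push. Stack: bae
  Read 'b': push. Stack: baeb
  Read 'c': push. Stack: baebc
  Read 'b': push. Stack: baebcb
  Read 'c': push. Stack: baebcbc
  Read 'd': push. Stack: baebcbcd
  Read 'b': push. Stack: baebcbcdb
Final stack: "baebcbcdb" (length 9)

9


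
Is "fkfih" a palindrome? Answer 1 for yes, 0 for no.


Input: fkfih
Reversed: hifkf
  Compare pos 0 ('f') with pos 4 ('h'): MISMATCH
  Compare pos 1 ('k') with pos 3 ('i'): MISMATCH
Result: not a palindrome

0


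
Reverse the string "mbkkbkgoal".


Input: mbkkbkgoal
Reading characters right to left:
  Position 9: 'l'
  Position 8: 'a'
  Position 7: 'o'
  Position 6: 'g'
  Position 5: 'k'
  Position 4: 'b'
  Position 3: 'k'
  Position 2: 'k'
  Position 1: 'b'
  Position 0: 'm'
Reversed: laogkbkkbm

laogkbkkbm


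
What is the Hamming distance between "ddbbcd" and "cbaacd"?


Comparing "ddbbcd" and "cbaacd" position by position:
  Position 0: 'd' vs 'c' => differ
  Position 1: 'd' vs 'b' => differ
  Position 2: 'b' vs 'a' => differ
  Position 3: 'b' vs 'a' => differ
  Position 4: 'c' vs 'c' => same
  Position 5: 'd' vs 'd' => same
Total differences (Hamming distance): 4

4


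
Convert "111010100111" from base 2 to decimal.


Input: "111010100111" in base 2
Positional expansion:
  Digit '1' (value 1) x 2^11 = 2048
  Digit '1' (value 1) x 2^10 = 1024
  Digit '1' (value 1) x 2^9 = 512
  Digit '0' (value 0) x 2^8 = 0
  Digit '1' (value 1) x 2^7 = 128
  Digit '0' (value 0) x 2^6 = 0
  Digit '1' (value 1) x 2^5 = 32
  Digit '0' (value 0) x 2^4 = 0
  Digit '0' (value 0) x 2^3 = 0
  Digit '1' (value 1) x 2^2 = 4
  Digit '1' (value 1) x 2^1 = 2
  Digit '1' (value 1) x 2^0 = 1
Sum = 3751

3751


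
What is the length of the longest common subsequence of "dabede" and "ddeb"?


LCS of "dabede" and "ddeb"
DP table:
           d    d    e    b
      0    0    0    0    0
  d   0    1    1    1    1
  a   0    1    1    1    1
  b   0    1    1    1    2
  e   0    1    1    2    2
  d   0    1    2    2    2
  e   0    1    2    3    3
LCS length = dp[6][4] = 3

3


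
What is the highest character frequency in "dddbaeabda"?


Input: dddbaeabda
Character counts:
  'a': 3
  'b': 2
  'd': 4
  'e': 1
Maximum frequency: 4

4


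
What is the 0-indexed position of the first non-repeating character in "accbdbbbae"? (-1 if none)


Input: accbdbbbae
Character frequencies:
  'a': 2
  'b': 4
  'c': 2
  'd': 1
  'e': 1
Scanning left to right for freq == 1:
  Position 0 ('a'): freq=2, skip
  Position 1 ('c'): freq=2, skip
  Position 2 ('c'): freq=2, skip
  Position 3 ('b'): freq=4, skip
  Position 4 ('d'): unique! => answer = 4

4


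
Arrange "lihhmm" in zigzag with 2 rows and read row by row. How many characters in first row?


Zigzag "lihhmm" into 2 rows:
Placing characters:
  'l' => row 0
  'i' => row 1
  'h' => row 0
  'h' => row 1
  'm' => row 0
  'm' => row 1
Rows:
  Row 0: "lhm"
  Row 1: "ihm"
First row length: 3

3


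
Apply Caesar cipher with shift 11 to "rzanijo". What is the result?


Caesar cipher: shift "rzanijo" by 11
  'r' (pos 17) + 11 = pos 2 = 'c'
  'z' (pos 25) + 11 = pos 10 = 'k'
  'a' (pos 0) + 11 = pos 11 = 'l'
  'n' (pos 13) + 11 = pos 24 = 'y'
  'i' (pos 8) + 11 = pos 19 = 't'
  'j' (pos 9) + 11 = pos 20 = 'u'
  'o' (pos 14) + 11 = pos 25 = 'z'
Result: cklytuz

cklytuz


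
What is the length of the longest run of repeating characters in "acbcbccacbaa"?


Input: "acbcbccacbaa"
Scanning for longest run:
  Position 1 ('c'): new char, reset run to 1
  Position 2 ('b'): new char, reset run to 1
  Position 3 ('c'): new char, reset run to 1
  Position 4 ('b'): new char, reset run to 1
  Position 5 ('c'): new char, reset run to 1
  Position 6 ('c'): continues run of 'c', length=2
  Position 7 ('a'): new char, reset run to 1
  Position 8 ('c'): new char, reset run to 1
  Position 9 ('b'): new char, reset run to 1
  Position 10 ('a'): new char, reset run to 1
  Position 11 ('a'): continues run of 'a', length=2
Longest run: 'c' with length 2

2
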